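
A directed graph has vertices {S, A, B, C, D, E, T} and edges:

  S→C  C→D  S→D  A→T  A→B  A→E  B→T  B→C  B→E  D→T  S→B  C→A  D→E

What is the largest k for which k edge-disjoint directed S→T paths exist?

3

Assign every edge capacity 1; by Menger, the answer equals the max flow.
Path S→B→T (+1); total 1.
Path S→D→T (+1); total 2.
Path S→C→A→T (+1); total 3.
No residual S→T path; max flow = 3.
Certifying cut of size 3: {S→B, S→C, S→D}.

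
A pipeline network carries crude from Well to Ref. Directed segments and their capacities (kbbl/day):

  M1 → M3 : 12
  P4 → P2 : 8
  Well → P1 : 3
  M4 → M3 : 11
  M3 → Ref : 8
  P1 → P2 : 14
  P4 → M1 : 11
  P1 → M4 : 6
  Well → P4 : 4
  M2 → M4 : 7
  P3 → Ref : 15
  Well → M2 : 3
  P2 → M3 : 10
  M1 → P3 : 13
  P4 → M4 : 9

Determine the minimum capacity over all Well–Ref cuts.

Augment Well→M2→M4→M3→Ref: bottleneck 3, flow now 3.
Augment Well→P1→P2→M3→Ref: bottleneck 3, flow now 6.
Augment Well→P4→P2→M3→Ref: bottleneck 2, flow now 8.
Augment Well→P4→M1→P3→Ref: bottleneck 2, flow now 10.
No augmenting path remains; maximum flow = 10.
By max-flow min-cut, the minimum cut capacity equals the max flow.
In the residual graph, reachable from Well: {Well}.
Min-cut edges: Well→M2 (3), Well→P1 (3), Well→P4 (4); capacity 3 + 3 + 4 = 10.

10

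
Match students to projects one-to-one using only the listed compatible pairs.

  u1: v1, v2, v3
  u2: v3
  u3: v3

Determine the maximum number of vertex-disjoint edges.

Unit-capacity flow: source→left, listed edges, right→sink; max matching = max flow.
Augmenting path u1→v1 (+1); matched 1.
Augmenting path u2→v3 (+1); matched 2.
No augmenting path remains; maximum matching = 2.
König certificate: {u1, v3} is a vertex cover of size 2 (every listed pair touches it), so no matching can be larger.

2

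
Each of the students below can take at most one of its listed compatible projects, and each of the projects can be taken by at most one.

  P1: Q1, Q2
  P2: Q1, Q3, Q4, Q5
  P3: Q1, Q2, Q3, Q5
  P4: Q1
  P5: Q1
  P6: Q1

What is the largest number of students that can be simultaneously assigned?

4

Unit-capacity flow: source→left, listed edges, right→sink; max matching = max flow.
Augmenting path P1→Q1 (+1); matched 1.
Augmenting path P2→Q3 (+1); matched 2.
Augmenting path P3→Q2 (+1); matched 3.
Augmenting path P4→Q1→P1→Q2→P3→Q5 (+1); matched 4.
No augmenting path remains; maximum matching = 4.
König certificate: {P1, P2, P3, Q1} is a vertex cover of size 4 (every listed pair touches it), so no matching can be larger.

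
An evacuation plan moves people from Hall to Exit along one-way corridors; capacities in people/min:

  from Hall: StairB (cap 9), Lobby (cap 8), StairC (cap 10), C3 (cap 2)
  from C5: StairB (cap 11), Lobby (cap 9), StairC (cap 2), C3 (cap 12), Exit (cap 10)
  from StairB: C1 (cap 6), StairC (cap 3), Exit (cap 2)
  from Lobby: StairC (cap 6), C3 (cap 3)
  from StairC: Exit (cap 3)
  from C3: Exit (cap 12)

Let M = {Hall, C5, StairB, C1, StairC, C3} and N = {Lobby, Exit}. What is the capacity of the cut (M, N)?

44

Edges leaving {Hall, C5, StairB, C1, StairC, C3}: Hall→Lobby (8), C5→Lobby (9), C5→Exit (10), StairB→Exit (2), StairC→Exit (3), C3→Exit (12).
Cut capacity = 8 + 9 + 10 + 2 + 3 + 12 = 44.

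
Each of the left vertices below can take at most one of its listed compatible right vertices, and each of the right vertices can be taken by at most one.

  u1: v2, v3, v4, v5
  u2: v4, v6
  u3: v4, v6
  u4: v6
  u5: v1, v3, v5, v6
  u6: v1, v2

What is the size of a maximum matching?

5

Unit-capacity flow: source→left, listed edges, right→sink; max matching = max flow.
Augmenting path u1→v2 (+1); matched 1.
Augmenting path u2→v4 (+1); matched 2.
Augmenting path u3→v6 (+1); matched 3.
Augmenting path u5→v1 (+1); matched 4.
Augmenting path u6→v1→u5→v3 (+1); matched 5.
No augmenting path remains; maximum matching = 5.
König certificate: {u1, u5, u6, v4, v6} is a vertex cover of size 5 (every listed pair touches it), so no matching can be larger.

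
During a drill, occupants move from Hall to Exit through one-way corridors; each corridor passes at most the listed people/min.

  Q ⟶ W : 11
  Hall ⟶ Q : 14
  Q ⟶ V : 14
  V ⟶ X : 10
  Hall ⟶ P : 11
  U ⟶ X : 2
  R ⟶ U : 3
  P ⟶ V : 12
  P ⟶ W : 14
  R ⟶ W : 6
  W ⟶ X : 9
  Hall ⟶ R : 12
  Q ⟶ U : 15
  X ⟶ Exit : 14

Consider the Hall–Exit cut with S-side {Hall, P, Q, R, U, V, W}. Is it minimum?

Given cut capacity: 2 + 10 + 9 = 21.
Augment Hall→P→V→X→Exit: bottleneck 10, flow now 10.
Augment Hall→P→W→X→Exit: bottleneck 1, flow now 11.
Augment Hall→Q→U→X→Exit: bottleneck 2, flow now 13.
Augment Hall→Q→W→X→Exit: bottleneck 1, flow now 14.
No augmenting path remains; maximum flow = 14.
In the residual graph, reachable from Hall: {Hall, P, Q, R, U, V, W, X}.
Min-cut edges: X→Exit (14); capacity 14 = 14.
Cut capacity 21 exceeds the max flow 14, so it is not minimum.

No — its capacity is 21, but the minimum cut has capacity 14.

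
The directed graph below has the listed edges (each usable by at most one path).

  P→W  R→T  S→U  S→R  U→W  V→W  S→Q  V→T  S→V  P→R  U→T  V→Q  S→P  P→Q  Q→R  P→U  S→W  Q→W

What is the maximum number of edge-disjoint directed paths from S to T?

Assign every edge capacity 1; by Menger, the answer equals the max flow.
Path S→R→T (+1); total 1.
Path S→U→T (+1); total 2.
Path S→V→T (+1); total 3.
No residual S→T path; max flow = 3.
Certifying cut of size 3: {R→T, S→V, U→T}.

3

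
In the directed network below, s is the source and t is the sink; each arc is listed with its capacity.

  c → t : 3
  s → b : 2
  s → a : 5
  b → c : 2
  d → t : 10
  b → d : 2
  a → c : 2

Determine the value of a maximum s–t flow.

Augment s→a→c→t: bottleneck 2, flow now 2.
Augment s→b→c→t: bottleneck 1, flow now 3.
Augment s→b→d→t: bottleneck 1, flow now 4.
No augmenting path remains; maximum flow = 4.
In the residual graph, reachable from s: {s, a}.
Min-cut edges: s→b (2), a→c (2); capacity 2 + 2 = 4.
This cut is saturated, so no flow can exceed 4.

4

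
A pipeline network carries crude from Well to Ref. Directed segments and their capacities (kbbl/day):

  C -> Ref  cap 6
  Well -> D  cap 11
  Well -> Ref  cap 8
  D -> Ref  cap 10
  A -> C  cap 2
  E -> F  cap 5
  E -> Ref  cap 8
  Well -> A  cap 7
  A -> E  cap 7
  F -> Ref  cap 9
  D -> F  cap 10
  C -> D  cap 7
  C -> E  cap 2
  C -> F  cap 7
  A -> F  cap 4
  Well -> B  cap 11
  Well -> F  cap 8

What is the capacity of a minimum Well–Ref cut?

34

Augment Well→Ref: bottleneck 8, flow now 8.
Augment Well→D→Ref: bottleneck 10, flow now 18.
Augment Well→F→Ref: bottleneck 8, flow now 26.
Augment Well→A→C→Ref: bottleneck 2, flow now 28.
Augment Well→A→E→Ref: bottleneck 5, flow now 33.
Augment Well→D→F→Ref: bottleneck 1, flow now 34.
No augmenting path remains; maximum flow = 34.
By max-flow min-cut, the minimum cut capacity equals the max flow.
In the residual graph, reachable from Well: {Well, B}.
Min-cut edges: Well→A (7), Well→D (11), Well→F (8), Well→Ref (8); capacity 7 + 11 + 8 + 8 = 34.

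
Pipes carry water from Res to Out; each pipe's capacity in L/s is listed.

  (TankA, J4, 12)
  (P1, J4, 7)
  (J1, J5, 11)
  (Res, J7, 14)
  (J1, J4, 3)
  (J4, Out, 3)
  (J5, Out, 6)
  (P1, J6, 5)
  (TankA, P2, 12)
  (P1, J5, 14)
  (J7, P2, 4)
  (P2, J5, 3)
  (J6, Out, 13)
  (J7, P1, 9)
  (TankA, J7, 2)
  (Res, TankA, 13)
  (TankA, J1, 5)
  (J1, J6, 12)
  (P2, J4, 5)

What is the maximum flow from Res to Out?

19

Augment Res→TankA→J4→Out: bottleneck 3, flow now 3.
Augment Res→TankA→P2→J5→Out: bottleneck 3, flow now 6.
Augment Res→TankA→J1→J6→Out: bottleneck 5, flow now 11.
Augment Res→J7→P1→J6→Out: bottleneck 5, flow now 16.
Augment Res→J7→P1→J5→Out: bottleneck 3, flow now 19.
No augmenting path remains; maximum flow = 19.
In the residual graph, reachable from Res: {Res, TankA, J7, P2, P1, J4, J5}.
Min-cut edges: TankA→J1 (5), P1→J6 (5), J4→Out (3), J5→Out (6); capacity 5 + 5 + 3 + 6 = 19.
This cut is saturated, so no flow can exceed 19.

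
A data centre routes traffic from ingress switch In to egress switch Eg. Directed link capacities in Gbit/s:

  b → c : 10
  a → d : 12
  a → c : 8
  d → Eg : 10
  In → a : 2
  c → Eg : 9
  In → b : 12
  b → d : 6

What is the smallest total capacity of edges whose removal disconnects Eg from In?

14

Augment In→a→c→Eg: bottleneck 2, flow now 2.
Augment In→b→c→Eg: bottleneck 7, flow now 9.
Augment In→b→d→Eg: bottleneck 5, flow now 14.
No augmenting path remains; maximum flow = 14.
By max-flow min-cut, the minimum cut capacity equals the max flow.
In the residual graph, reachable from In: {In}.
Min-cut edges: In→a (2), In→b (12); capacity 2 + 12 = 14.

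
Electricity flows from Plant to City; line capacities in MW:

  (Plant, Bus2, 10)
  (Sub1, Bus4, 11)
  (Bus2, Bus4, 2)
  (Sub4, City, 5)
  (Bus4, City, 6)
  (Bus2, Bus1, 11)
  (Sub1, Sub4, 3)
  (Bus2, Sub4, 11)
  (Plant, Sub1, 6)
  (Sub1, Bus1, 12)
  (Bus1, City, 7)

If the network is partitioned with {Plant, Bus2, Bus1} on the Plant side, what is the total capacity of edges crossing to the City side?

26

Edges leaving {Plant, Bus2, Bus1}: Plant→Sub1 (6), Bus2→Bus4 (2), Bus2→Sub4 (11), Bus1→City (7).
Cut capacity = 6 + 2 + 11 + 7 = 26.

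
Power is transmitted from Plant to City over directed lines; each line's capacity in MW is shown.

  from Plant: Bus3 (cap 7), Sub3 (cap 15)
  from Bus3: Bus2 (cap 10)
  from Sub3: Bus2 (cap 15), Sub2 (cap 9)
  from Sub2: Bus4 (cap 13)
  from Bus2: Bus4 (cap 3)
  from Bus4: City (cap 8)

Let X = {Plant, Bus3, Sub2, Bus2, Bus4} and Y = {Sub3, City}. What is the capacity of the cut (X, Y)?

23

Edges leaving {Plant, Bus3, Sub2, Bus2, Bus4}: Plant→Sub3 (15), Bus4→City (8).
Cut capacity = 15 + 8 = 23.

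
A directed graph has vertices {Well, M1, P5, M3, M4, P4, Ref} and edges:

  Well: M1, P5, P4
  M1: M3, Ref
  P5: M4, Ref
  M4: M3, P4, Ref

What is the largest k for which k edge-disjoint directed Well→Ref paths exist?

Assign every edge capacity 1; by Menger, the answer equals the max flow.
Path Well→M1→Ref (+1); total 1.
Path Well→P5→Ref (+1); total 2.
No residual Well→Ref path; max flow = 2.
Certifying cut of size 2: {Well→M1, Well→P5}.

2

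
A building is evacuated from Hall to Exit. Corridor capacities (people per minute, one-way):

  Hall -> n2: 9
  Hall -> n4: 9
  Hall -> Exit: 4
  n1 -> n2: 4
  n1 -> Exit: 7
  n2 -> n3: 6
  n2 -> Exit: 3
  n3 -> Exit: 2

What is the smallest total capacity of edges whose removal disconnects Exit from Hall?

9

Augment Hall→Exit: bottleneck 4, flow now 4.
Augment Hall→n2→Exit: bottleneck 3, flow now 7.
Augment Hall→n2→n3→Exit: bottleneck 2, flow now 9.
No augmenting path remains; maximum flow = 9.
By max-flow min-cut, the minimum cut capacity equals the max flow.
In the residual graph, reachable from Hall: {Hall, n2, n3, n4}.
Min-cut edges: Hall→Exit (4), n2→Exit (3), n3→Exit (2); capacity 4 + 3 + 2 = 9.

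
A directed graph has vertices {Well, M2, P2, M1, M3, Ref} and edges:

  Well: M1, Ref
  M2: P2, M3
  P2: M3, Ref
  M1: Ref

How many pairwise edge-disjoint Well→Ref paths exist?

2

Assign every edge capacity 1; by Menger, the answer equals the max flow.
Path Well→Ref (+1); total 1.
Path Well→M1→Ref (+1); total 2.
No residual Well→Ref path; max flow = 2.
Certifying cut of size 2: {Well→M1, Well→Ref}.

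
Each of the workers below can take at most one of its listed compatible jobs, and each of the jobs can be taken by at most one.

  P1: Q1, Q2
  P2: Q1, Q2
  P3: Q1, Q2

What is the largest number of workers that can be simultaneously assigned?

2

Unit-capacity flow: source→left, listed edges, right→sink; max matching = max flow.
Augmenting path P1→Q1 (+1); matched 1.
Augmenting path P2→Q2 (+1); matched 2.
No augmenting path remains; maximum matching = 2.
König certificate: {Q1, Q2} is a vertex cover of size 2 (every listed pair touches it), so no matching can be larger.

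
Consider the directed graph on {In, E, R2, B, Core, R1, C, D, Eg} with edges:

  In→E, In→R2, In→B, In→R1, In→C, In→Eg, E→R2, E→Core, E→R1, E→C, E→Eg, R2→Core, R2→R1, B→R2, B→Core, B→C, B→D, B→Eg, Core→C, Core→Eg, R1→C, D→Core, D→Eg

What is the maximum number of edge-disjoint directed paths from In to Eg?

Assign every edge capacity 1; by Menger, the answer equals the max flow.
Path In→Eg (+1); total 1.
Path In→E→Eg (+1); total 2.
Path In→B→Eg (+1); total 3.
Path In→R2→Core→Eg (+1); total 4.
No residual In→Eg path; max flow = 4.
Certifying cut of size 4: {In→B, In→E, In→Eg, In→R2}.

4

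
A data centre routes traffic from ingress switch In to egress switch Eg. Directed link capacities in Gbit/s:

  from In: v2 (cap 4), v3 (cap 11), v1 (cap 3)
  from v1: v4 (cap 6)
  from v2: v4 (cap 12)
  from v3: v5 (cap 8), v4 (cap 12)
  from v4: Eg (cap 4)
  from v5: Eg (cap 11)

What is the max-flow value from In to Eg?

12

Augment In→v1→v4→Eg: bottleneck 3, flow now 3.
Augment In→v2→v4→Eg: bottleneck 1, flow now 4.
Augment In→v3→v5→Eg: bottleneck 8, flow now 12.
No augmenting path remains; maximum flow = 12.
In the residual graph, reachable from In: {In, v1, v2, v3, v4}.
Min-cut edges: v3→v5 (8), v4→Eg (4); capacity 8 + 4 = 12.
This cut is saturated, so no flow can exceed 12.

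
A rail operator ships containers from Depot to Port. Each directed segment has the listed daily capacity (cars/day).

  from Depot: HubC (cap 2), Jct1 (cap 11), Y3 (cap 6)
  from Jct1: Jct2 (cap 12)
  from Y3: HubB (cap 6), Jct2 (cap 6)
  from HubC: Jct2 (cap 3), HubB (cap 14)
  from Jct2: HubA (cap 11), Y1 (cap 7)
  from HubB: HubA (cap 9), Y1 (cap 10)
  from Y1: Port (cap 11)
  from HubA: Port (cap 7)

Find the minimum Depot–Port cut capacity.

18

Augment Depot→Jct1→Jct2→Y1→Port: bottleneck 7, flow now 7.
Augment Depot→Jct1→Jct2→HubA→Port: bottleneck 4, flow now 11.
Augment Depot→Y3→Jct2→HubA→Port: bottleneck 3, flow now 14.
Augment Depot→Y3→HubB→Y1→Port: bottleneck 3, flow now 17.
Augment Depot→HubC→HubB→Y1→Port: bottleneck 1, flow now 18.
No augmenting path remains; maximum flow = 18.
By max-flow min-cut, the minimum cut capacity equals the max flow.
In the residual graph, reachable from Depot: {Depot, Jct1, Y3, HubC, Jct2, HubB, Y1, HubA}.
Min-cut edges: Y1→Port (11), HubA→Port (7); capacity 11 + 7 = 18.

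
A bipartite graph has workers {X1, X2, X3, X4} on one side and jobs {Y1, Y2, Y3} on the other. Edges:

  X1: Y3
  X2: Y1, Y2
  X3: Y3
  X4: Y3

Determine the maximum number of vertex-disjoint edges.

2

Unit-capacity flow: source→left, listed edges, right→sink; max matching = max flow.
Augmenting path X1→Y3 (+1); matched 1.
Augmenting path X2→Y1 (+1); matched 2.
No augmenting path remains; maximum matching = 2.
König certificate: {X2, Y3} is a vertex cover of size 2 (every listed pair touches it), so no matching can be larger.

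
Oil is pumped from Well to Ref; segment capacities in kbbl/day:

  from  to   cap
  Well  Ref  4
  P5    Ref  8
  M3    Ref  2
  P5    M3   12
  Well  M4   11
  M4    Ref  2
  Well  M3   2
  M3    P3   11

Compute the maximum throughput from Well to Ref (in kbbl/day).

Augment Well→Ref: bottleneck 4, flow now 4.
Augment Well→M3→Ref: bottleneck 2, flow now 6.
Augment Well→M4→Ref: bottleneck 2, flow now 8.
No augmenting path remains; maximum flow = 8.
In the residual graph, reachable from Well: {Well, M4}.
Min-cut edges: Well→M3 (2), Well→Ref (4), M4→Ref (2); capacity 2 + 4 + 2 = 8.
This cut is saturated, so no flow can exceed 8.

8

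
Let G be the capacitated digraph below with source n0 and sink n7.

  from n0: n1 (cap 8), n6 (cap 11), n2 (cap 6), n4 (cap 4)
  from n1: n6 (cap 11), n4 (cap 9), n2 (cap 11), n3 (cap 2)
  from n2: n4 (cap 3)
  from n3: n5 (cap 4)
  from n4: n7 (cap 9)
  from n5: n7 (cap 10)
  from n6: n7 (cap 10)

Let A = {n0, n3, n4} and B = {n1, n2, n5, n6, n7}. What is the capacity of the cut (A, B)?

38

Edges leaving {n0, n3, n4}: n0→n1 (8), n0→n2 (6), n0→n6 (11), n3→n5 (4), n4→n7 (9).
Cut capacity = 8 + 6 + 11 + 4 + 9 = 38.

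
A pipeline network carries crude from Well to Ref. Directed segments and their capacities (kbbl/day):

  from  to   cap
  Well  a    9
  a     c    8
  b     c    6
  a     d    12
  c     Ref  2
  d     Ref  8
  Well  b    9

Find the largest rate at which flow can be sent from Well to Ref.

Augment Well→a→c→Ref: bottleneck 2, flow now 2.
Augment Well→a→d→Ref: bottleneck 7, flow now 9.
Augment Well→b→c→a→d→Ref: bottleneck 1, flow now 10. (uses reverse residual edge)
No augmenting path remains; maximum flow = 10.
In the residual graph, reachable from Well: {Well, a, b, c, d}.
Min-cut edges: c→Ref (2), d→Ref (8); capacity 2 + 8 = 10.
This cut is saturated, so no flow can exceed 10.

10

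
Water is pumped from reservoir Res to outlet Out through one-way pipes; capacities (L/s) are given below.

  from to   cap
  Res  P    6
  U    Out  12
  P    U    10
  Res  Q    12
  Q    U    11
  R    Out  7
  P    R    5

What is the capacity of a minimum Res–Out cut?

Augment Res→P→R→Out: bottleneck 5, flow now 5.
Augment Res→P→U→Out: bottleneck 1, flow now 6.
Augment Res→Q→U→Out: bottleneck 11, flow now 17.
No augmenting path remains; maximum flow = 17.
By max-flow min-cut, the minimum cut capacity equals the max flow.
In the residual graph, reachable from Res: {Res, Q}.
Min-cut edges: Res→P (6), Q→U (11); capacity 6 + 11 = 17.

17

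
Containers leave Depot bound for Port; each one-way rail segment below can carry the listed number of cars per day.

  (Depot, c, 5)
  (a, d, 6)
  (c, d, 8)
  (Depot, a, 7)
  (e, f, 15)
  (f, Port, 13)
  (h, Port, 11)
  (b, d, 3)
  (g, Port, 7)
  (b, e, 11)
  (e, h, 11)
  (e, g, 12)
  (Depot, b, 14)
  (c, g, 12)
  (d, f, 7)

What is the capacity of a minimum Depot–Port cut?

23

Augment Depot→c→g→Port: bottleneck 5, flow now 5.
Augment Depot→a→d→f→Port: bottleneck 6, flow now 11.
Augment Depot→b→d→f→Port: bottleneck 1, flow now 12.
Augment Depot→b→e→f→Port: bottleneck 6, flow now 18.
Augment Depot→b→e→g→Port: bottleneck 2, flow now 20.
Augment Depot→b→e→h→Port: bottleneck 3, flow now 23.
No augmenting path remains; maximum flow = 23.
By max-flow min-cut, the minimum cut capacity equals the max flow.
In the residual graph, reachable from Depot: {Depot, a, b, d}.
Min-cut edges: Depot→c (5), b→e (11), d→f (7); capacity 5 + 11 + 7 = 23.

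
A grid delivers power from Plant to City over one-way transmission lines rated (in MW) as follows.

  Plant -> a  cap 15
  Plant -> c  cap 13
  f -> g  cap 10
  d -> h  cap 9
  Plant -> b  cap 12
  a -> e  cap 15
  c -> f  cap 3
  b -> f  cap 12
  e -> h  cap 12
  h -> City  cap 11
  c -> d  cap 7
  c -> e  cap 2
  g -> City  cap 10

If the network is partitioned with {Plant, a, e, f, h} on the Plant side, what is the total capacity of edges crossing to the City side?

Edges leaving {Plant, a, e, f, h}: Plant→b (12), Plant→c (13), f→g (10), h→City (11).
Cut capacity = 12 + 13 + 10 + 11 = 46.

46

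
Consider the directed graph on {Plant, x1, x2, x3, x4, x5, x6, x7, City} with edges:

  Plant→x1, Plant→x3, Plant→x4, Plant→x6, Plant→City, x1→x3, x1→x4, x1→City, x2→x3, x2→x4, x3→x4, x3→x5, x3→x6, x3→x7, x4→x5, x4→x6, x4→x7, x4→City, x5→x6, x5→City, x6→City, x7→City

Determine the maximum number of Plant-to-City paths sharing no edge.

5

Assign every edge capacity 1; by Menger, the answer equals the max flow.
Path Plant→City (+1); total 1.
Path Plant→x1→City (+1); total 2.
Path Plant→x4→City (+1); total 3.
Path Plant→x6→City (+1); total 4.
Path Plant→x3→x5→City (+1); total 5.
No residual Plant→City path; max flow = 5.
Certifying cut of size 5: {Plant→City, Plant→x1, Plant→x3, Plant→x4, Plant→x6}.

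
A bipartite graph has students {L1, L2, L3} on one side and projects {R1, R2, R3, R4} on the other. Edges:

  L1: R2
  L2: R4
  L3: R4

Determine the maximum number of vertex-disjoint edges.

Unit-capacity flow: source→left, listed edges, right→sink; max matching = max flow.
Augmenting path L1→R2 (+1); matched 1.
Augmenting path L2→R4 (+1); matched 2.
No augmenting path remains; maximum matching = 2.
König certificate: {L1, R4} is a vertex cover of size 2 (every listed pair touches it), so no matching can be larger.

2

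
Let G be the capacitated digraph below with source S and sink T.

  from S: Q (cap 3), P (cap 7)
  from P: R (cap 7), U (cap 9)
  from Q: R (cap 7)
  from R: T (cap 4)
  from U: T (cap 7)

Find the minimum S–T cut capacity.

10

Augment S→P→R→T: bottleneck 4, flow now 4.
Augment S→P→U→T: bottleneck 3, flow now 7.
Augment S→Q→R→P→U→T: bottleneck 3, flow now 10. (uses reverse residual edge)
No augmenting path remains; maximum flow = 10.
By max-flow min-cut, the minimum cut capacity equals the max flow.
In the residual graph, reachable from S: {S}.
Min-cut edges: S→P (7), S→Q (3); capacity 7 + 3 = 10.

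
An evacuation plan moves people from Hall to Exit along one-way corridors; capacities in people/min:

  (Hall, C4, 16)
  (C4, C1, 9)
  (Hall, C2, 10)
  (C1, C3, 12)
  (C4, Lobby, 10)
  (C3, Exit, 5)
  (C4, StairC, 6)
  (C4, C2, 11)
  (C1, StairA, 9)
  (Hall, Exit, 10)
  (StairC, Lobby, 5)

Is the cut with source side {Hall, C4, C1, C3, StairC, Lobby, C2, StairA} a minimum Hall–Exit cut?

Yes — it is a minimum cut (capacity 15).

Given cut capacity: 10 + 5 = 15.
Augment Hall→Exit: bottleneck 10, flow now 10.
Augment Hall→C4→C1→C3→Exit: bottleneck 5, flow now 15.
No augmenting path remains; maximum flow = 15.
Cut capacity 15 equals the max flow, so it is a minimum cut.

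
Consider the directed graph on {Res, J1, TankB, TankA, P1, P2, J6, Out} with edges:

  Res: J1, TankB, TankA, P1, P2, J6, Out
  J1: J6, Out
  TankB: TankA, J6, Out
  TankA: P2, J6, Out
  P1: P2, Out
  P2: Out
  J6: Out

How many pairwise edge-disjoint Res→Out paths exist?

7

Assign every edge capacity 1; by Menger, the answer equals the max flow.
Path Res→Out (+1); total 1.
Path Res→J1→Out (+1); total 2.
Path Res→TankB→Out (+1); total 3.
Path Res→TankA→Out (+1); total 4.
Path Res→P1→Out (+1); total 5.
Path Res→P2→Out (+1); total 6.
Path Res→J6→Out (+1); total 7.
No residual Res→Out path; max flow = 7.
Certifying cut of size 7: {Res→J1, Res→J6, Res→Out, Res→P1, Res→P2, Res→TankA, Res→TankB}.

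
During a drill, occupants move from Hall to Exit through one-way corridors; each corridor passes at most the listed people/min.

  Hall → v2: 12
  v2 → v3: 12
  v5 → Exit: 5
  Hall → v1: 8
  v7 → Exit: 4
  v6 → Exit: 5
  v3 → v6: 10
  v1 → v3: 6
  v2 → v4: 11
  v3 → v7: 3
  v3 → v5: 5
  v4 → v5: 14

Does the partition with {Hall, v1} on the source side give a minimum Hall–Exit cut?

No — its capacity is 18, but the minimum cut has capacity 13.

Given cut capacity: 12 + 6 = 18.
Augment Hall→v1→v3→v5→Exit: bottleneck 5, flow now 5.
Augment Hall→v1→v3→v6→Exit: bottleneck 1, flow now 6.
Augment Hall→v2→v3→v6→Exit: bottleneck 4, flow now 10.
Augment Hall→v2→v3→v7→Exit: bottleneck 3, flow now 13.
No augmenting path remains; maximum flow = 13.
In the residual graph, reachable from Hall: {Hall, v1, v2, v3, v4, v5, v6}.
Min-cut edges: v3→v7 (3), v5→Exit (5), v6→Exit (5); capacity 3 + 5 + 5 = 13.
Cut capacity 18 exceeds the max flow 13, so it is not minimum.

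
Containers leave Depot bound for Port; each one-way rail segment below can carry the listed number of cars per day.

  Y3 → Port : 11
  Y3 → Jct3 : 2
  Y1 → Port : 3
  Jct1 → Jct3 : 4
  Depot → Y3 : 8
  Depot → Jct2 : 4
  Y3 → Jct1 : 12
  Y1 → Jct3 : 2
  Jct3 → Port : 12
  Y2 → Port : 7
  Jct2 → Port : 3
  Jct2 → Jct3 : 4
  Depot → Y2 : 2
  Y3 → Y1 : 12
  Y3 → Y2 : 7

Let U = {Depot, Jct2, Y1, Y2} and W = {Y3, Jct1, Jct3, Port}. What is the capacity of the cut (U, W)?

27

Edges leaving {Depot, Jct2, Y1, Y2}: Depot→Y3 (8), Jct2→Jct3 (4), Jct2→Port (3), Y1→Jct3 (2), Y1→Port (3), Y2→Port (7).
Cut capacity = 8 + 4 + 3 + 2 + 3 + 7 = 27.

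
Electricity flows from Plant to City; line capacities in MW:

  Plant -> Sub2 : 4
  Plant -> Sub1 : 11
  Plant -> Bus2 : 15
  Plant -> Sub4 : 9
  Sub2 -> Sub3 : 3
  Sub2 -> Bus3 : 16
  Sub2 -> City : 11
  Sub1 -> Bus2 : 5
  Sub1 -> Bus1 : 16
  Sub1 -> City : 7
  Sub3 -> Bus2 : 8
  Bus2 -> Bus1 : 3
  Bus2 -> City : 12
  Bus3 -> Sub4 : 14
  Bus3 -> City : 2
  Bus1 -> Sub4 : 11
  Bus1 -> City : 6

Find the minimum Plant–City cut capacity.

29

Augment Plant→Sub2→City: bottleneck 4, flow now 4.
Augment Plant→Sub1→City: bottleneck 7, flow now 11.
Augment Plant→Bus2→City: bottleneck 12, flow now 23.
Augment Plant→Sub1→Bus1→City: bottleneck 4, flow now 27.
Augment Plant→Bus2→Bus1→City: bottleneck 2, flow now 29.
No augmenting path remains; maximum flow = 29.
By max-flow min-cut, the minimum cut capacity equals the max flow.
In the residual graph, reachable from Plant: {Plant, Sub1, Bus2, Bus1, Sub4}.
Min-cut edges: Plant→Sub2 (4), Sub1→City (7), Bus2→City (12), Bus1→City (6); capacity 4 + 7 + 12 + 6 = 29.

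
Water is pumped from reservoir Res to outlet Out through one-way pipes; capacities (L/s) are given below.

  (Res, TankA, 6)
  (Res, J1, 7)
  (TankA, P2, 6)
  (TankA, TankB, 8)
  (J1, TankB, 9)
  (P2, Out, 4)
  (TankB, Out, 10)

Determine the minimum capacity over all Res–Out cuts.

13

Augment Res→TankA→P2→Out: bottleneck 4, flow now 4.
Augment Res→TankA→TankB→Out: bottleneck 2, flow now 6.
Augment Res→J1→TankB→Out: bottleneck 7, flow now 13.
No augmenting path remains; maximum flow = 13.
By max-flow min-cut, the minimum cut capacity equals the max flow.
In the residual graph, reachable from Res: {Res}.
Min-cut edges: Res→TankA (6), Res→J1 (7); capacity 6 + 7 = 13.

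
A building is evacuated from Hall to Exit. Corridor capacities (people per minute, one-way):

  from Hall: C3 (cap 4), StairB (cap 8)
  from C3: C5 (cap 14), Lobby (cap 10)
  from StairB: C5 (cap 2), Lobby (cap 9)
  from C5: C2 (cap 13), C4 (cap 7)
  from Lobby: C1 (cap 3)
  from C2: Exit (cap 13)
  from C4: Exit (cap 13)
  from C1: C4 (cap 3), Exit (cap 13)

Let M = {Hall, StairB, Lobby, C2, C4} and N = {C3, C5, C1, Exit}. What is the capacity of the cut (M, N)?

35

Edges leaving {Hall, StairB, Lobby, C2, C4}: Hall→C3 (4), StairB→C5 (2), Lobby→C1 (3), C2→Exit (13), C4→Exit (13).
Cut capacity = 4 + 2 + 3 + 13 + 13 = 35.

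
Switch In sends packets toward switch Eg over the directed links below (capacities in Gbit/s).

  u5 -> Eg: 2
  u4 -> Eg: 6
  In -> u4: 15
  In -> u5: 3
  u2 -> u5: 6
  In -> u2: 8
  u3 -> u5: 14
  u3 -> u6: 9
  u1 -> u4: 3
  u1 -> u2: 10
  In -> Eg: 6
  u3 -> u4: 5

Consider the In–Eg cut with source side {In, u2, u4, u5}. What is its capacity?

14

Edges leaving {In, u2, u4, u5}: In→Eg (6), u4→Eg (6), u5→Eg (2).
Cut capacity = 6 + 6 + 2 = 14.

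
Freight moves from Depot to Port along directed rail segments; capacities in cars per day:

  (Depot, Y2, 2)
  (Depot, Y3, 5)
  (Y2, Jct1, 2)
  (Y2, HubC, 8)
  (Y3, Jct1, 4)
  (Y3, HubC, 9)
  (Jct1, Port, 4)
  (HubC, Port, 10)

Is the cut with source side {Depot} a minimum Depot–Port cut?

Given cut capacity: 2 + 5 = 7.
Augment Depot→Y2→Jct1→Port: bottleneck 2, flow now 2.
Augment Depot→Y3→Jct1→Port: bottleneck 2, flow now 4.
Augment Depot→Y3→HubC→Port: bottleneck 3, flow now 7.
No augmenting path remains; maximum flow = 7.
Cut capacity 7 equals the max flow, so it is a minimum cut.

Yes — it is a minimum cut (capacity 7).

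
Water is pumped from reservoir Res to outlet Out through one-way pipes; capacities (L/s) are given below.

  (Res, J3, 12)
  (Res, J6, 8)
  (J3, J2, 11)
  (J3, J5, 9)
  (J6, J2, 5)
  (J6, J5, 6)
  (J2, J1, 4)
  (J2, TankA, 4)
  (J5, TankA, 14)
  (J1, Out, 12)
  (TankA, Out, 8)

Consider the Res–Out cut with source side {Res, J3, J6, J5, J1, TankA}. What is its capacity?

Edges leaving {Res, J3, J6, J5, J1, TankA}: J3→J2 (11), J6→J2 (5), J1→Out (12), TankA→Out (8).
Cut capacity = 11 + 5 + 12 + 8 = 36.

36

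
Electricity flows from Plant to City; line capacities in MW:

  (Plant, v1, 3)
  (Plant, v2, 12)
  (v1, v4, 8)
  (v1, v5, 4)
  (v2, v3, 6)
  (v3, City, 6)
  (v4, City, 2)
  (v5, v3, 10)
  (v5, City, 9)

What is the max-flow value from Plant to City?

9

Augment Plant→v1→v4→City: bottleneck 2, flow now 2.
Augment Plant→v1→v5→City: bottleneck 1, flow now 3.
Augment Plant→v2→v3→City: bottleneck 6, flow now 9.
No augmenting path remains; maximum flow = 9.
In the residual graph, reachable from Plant: {Plant, v2}.
Min-cut edges: Plant→v1 (3), v2→v3 (6); capacity 3 + 6 = 9.
This cut is saturated, so no flow can exceed 9.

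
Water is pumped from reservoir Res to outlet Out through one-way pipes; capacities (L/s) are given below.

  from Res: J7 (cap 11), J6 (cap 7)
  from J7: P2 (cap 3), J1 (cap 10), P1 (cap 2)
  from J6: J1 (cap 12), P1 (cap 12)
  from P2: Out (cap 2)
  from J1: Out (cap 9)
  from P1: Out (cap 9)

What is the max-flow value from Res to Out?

18

Augment Res→J7→P2→Out: bottleneck 2, flow now 2.
Augment Res→J7→J1→Out: bottleneck 9, flow now 11.
Augment Res→J6→P1→Out: bottleneck 7, flow now 18.
No augmenting path remains; maximum flow = 18.
In the residual graph, reachable from Res: {Res}.
Min-cut edges: Res→J7 (11), Res→J6 (7); capacity 11 + 7 = 18.
This cut is saturated, so no flow can exceed 18.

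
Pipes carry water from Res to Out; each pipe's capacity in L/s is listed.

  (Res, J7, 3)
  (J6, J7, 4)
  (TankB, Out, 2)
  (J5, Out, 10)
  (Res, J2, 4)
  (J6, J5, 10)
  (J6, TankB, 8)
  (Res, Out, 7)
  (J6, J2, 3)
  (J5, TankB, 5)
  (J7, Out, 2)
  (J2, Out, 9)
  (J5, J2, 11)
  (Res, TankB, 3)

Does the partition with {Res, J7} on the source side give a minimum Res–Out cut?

No — its capacity is 16, but the minimum cut has capacity 15.

Given cut capacity: 3 + 4 + 7 + 2 = 16.
Augment Res→Out: bottleneck 7, flow now 7.
Augment Res→TankB→Out: bottleneck 2, flow now 9.
Augment Res→J2→Out: bottleneck 4, flow now 13.
Augment Res→J7→Out: bottleneck 2, flow now 15.
No augmenting path remains; maximum flow = 15.
In the residual graph, reachable from Res: {Res, TankB, J7}.
Min-cut edges: Res→J2 (4), Res→Out (7), TankB→Out (2), J7→Out (2); capacity 4 + 7 + 2 + 2 = 15.
Cut capacity 16 exceeds the max flow 15, so it is not minimum.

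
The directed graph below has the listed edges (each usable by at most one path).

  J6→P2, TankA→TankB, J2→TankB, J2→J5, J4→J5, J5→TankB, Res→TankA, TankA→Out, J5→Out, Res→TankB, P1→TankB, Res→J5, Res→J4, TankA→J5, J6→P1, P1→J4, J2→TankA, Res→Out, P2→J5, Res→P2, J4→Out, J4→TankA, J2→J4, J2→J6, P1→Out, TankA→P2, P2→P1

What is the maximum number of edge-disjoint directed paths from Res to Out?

Assign every edge capacity 1; by Menger, the answer equals the max flow.
Path Res→Out (+1); total 1.
Path Res→J4→Out (+1); total 2.
Path Res→TankA→Out (+1); total 3.
Path Res→J5→Out (+1); total 4.
Path Res→P2→P1→Out (+1); total 5.
No residual Res→Out path; max flow = 5.
Certifying cut of size 5: {Res→J4, Res→J5, Res→Out, Res→P2, Res→TankA}.

5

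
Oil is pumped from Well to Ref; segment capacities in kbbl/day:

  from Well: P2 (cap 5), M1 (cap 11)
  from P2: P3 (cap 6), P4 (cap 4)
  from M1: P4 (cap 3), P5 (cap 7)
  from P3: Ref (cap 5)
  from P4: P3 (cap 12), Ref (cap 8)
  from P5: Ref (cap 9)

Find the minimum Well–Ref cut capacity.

15

Augment Well→P2→P3→Ref: bottleneck 5, flow now 5.
Augment Well→M1→P4→Ref: bottleneck 3, flow now 8.
Augment Well→M1→P5→Ref: bottleneck 7, flow now 15.
No augmenting path remains; maximum flow = 15.
By max-flow min-cut, the minimum cut capacity equals the max flow.
In the residual graph, reachable from Well: {Well, M1}.
Min-cut edges: Well→P2 (5), M1→P4 (3), M1→P5 (7); capacity 5 + 3 + 7 = 15.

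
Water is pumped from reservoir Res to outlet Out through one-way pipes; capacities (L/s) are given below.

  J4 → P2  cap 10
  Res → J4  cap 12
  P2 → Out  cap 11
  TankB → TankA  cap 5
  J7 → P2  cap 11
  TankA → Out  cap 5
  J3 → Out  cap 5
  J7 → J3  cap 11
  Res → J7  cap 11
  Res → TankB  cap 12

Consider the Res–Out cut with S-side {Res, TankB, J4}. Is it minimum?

Given cut capacity: 11 + 5 + 10 = 26.
Augment Res→J7→P2→Out: bottleneck 11, flow now 11.
Augment Res→TankB→TankA→Out: bottleneck 5, flow now 16.
Augment Res→J4→P2→J7→J3→Out: bottleneck 5, flow now 21. (uses reverse residual edge)
No augmenting path remains; maximum flow = 21.
In the residual graph, reachable from Res: {Res, J7, TankB, J4, P2, J3}.
Min-cut edges: TankB→TankA (5), P2→Out (11), J3→Out (5); capacity 5 + 11 + 5 = 21.
Cut capacity 26 exceeds the max flow 21, so it is not minimum.

No — its capacity is 26, but the minimum cut has capacity 21.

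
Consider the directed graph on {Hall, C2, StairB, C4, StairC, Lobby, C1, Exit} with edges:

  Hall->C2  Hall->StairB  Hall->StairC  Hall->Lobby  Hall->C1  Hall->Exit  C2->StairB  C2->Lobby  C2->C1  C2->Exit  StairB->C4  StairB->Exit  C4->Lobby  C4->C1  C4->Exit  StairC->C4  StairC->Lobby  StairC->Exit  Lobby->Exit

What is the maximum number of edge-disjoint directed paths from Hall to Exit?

5

Assign every edge capacity 1; by Menger, the answer equals the max flow.
Path Hall→Exit (+1); total 1.
Path Hall→C2→Exit (+1); total 2.
Path Hall→StairB→Exit (+1); total 3.
Path Hall→StairC→Exit (+1); total 4.
Path Hall→Lobby→Exit (+1); total 5.
No residual Hall→Exit path; max flow = 5.
Certifying cut of size 5: {Hall→C2, Hall→Exit, Hall→Lobby, Hall→StairB, Hall→StairC}.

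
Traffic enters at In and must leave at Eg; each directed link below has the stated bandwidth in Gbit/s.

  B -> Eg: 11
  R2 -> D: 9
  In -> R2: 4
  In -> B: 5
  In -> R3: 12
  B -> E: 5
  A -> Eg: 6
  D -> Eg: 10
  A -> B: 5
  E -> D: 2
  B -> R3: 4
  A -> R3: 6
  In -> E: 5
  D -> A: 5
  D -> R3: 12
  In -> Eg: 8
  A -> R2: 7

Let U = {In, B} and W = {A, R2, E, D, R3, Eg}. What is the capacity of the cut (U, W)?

Edges leaving {In, B}: In→R2 (4), In→E (5), In→R3 (12), In→Eg (8), B→E (5), B→R3 (4), B→Eg (11).
Cut capacity = 4 + 5 + 12 + 8 + 5 + 4 + 11 = 49.

49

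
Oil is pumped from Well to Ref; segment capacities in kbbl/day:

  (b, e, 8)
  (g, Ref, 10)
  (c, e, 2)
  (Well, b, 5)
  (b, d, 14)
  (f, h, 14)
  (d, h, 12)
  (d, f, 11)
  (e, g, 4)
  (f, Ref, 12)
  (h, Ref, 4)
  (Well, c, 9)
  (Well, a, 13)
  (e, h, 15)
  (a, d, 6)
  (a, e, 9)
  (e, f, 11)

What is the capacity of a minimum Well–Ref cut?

Augment Well→a→d→f→Ref: bottleneck 6, flow now 6.
Augment Well→a→e→f→Ref: bottleneck 6, flow now 12.
Augment Well→a→e→g→Ref: bottleneck 1, flow now 13.
Augment Well→b→d→h→Ref: bottleneck 4, flow now 17.
Augment Well→b→e→g→Ref: bottleneck 1, flow now 18.
Augment Well→c→e→g→Ref: bottleneck 2, flow now 20.
No augmenting path remains; maximum flow = 20.
By max-flow min-cut, the minimum cut capacity equals the max flow.
In the residual graph, reachable from Well: {Well, c}.
Min-cut edges: Well→a (13), Well→b (5), c→e (2); capacity 13 + 5 + 2 = 20.

20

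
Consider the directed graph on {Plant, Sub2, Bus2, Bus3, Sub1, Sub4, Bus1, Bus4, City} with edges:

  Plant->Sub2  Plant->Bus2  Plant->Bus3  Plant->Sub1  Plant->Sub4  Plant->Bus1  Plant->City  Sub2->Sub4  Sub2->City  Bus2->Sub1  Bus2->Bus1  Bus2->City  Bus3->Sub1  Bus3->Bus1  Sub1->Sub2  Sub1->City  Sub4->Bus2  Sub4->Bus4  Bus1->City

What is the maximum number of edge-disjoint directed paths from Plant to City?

Assign every edge capacity 1; by Menger, the answer equals the max flow.
Path Plant→City (+1); total 1.
Path Plant→Sub2→City (+1); total 2.
Path Plant→Bus2→City (+1); total 3.
Path Plant→Sub1→City (+1); total 4.
Path Plant→Bus1→City (+1); total 5.
No residual Plant→City path; max flow = 5.
Certifying cut of size 5: {Bus1→City, Bus2→City, Plant→City, Sub1→City, Sub2→City}.

5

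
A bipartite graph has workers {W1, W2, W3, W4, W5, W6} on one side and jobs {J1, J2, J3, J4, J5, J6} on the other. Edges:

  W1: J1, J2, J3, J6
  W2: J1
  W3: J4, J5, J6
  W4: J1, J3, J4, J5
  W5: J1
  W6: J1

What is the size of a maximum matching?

4

Unit-capacity flow: source→left, listed edges, right→sink; max matching = max flow.
Augmenting path W1→J1 (+1); matched 1.
Augmenting path W3→J4 (+1); matched 2.
Augmenting path W4→J3 (+1); matched 3.
Augmenting path W2→J1→W1→J2 (+1); matched 4.
No augmenting path remains; maximum matching = 4.
König certificate: {W1, W3, W4, J1} is a vertex cover of size 4 (every listed pair touches it), so no matching can be larger.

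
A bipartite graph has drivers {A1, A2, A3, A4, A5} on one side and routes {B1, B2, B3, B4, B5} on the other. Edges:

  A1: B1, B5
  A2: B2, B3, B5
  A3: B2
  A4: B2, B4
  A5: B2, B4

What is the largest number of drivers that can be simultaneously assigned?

4

Unit-capacity flow: source→left, listed edges, right→sink; max matching = max flow.
Augmenting path A1→B1 (+1); matched 1.
Augmenting path A2→B2 (+1); matched 2.
Augmenting path A4→B4 (+1); matched 3.
Augmenting path A3→B2→A2→B3 (+1); matched 4.
No augmenting path remains; maximum matching = 4.
König certificate: {A1, A2, B2, B4} is a vertex cover of size 4 (every listed pair touches it), so no matching can be larger.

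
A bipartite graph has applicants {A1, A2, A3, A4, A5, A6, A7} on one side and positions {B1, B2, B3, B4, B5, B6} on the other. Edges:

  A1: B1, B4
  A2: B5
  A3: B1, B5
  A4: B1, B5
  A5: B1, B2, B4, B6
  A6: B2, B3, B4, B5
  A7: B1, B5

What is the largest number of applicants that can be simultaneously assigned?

Unit-capacity flow: source→left, listed edges, right→sink; max matching = max flow.
Augmenting path A1→B1 (+1); matched 1.
Augmenting path A2→B5 (+1); matched 2.
Augmenting path A5→B2 (+1); matched 3.
Augmenting path A6→B3 (+1); matched 4.
Augmenting path A3→B1→A1→B4 (+1); matched 5.
No augmenting path remains; maximum matching = 5.
König certificate: {A1, A5, A6, B1, B5} is a vertex cover of size 5 (every listed pair touches it), so no matching can be larger.

5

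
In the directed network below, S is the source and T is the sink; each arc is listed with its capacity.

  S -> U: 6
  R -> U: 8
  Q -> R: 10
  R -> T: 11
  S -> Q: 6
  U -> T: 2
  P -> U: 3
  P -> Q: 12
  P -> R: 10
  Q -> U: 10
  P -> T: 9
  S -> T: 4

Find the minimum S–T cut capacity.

12

Augment S→T: bottleneck 4, flow now 4.
Augment S→U→T: bottleneck 2, flow now 6.
Augment S→Q→R→T: bottleneck 6, flow now 12.
No augmenting path remains; maximum flow = 12.
By max-flow min-cut, the minimum cut capacity equals the max flow.
In the residual graph, reachable from S: {S, U}.
Min-cut edges: S→Q (6), S→T (4), U→T (2); capacity 6 + 4 + 2 = 12.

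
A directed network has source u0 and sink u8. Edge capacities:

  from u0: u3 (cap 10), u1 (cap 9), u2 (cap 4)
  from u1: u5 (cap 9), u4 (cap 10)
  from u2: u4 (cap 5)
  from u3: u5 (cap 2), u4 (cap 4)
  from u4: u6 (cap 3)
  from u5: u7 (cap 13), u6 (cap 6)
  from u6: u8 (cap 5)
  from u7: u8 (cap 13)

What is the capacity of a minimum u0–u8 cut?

14

Augment u0→u1→u4→u6→u8: bottleneck 3, flow now 3.
Augment u0→u1→u5→u6→u8: bottleneck 2, flow now 5.
Augment u0→u1→u5→u7→u8: bottleneck 4, flow now 9.
Augment u0→u3→u5→u7→u8: bottleneck 2, flow now 11.
Augment u0→u2→u4→u1→u5→u7→u8: bottleneck 3, flow now 14. (uses reverse residual edge)
No augmenting path remains; maximum flow = 14.
By max-flow min-cut, the minimum cut capacity equals the max flow.
In the residual graph, reachable from u0: {u0, u2, u3, u4}.
Min-cut edges: u0→u1 (9), u3→u5 (2), u4→u6 (3); capacity 9 + 2 + 3 = 14.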